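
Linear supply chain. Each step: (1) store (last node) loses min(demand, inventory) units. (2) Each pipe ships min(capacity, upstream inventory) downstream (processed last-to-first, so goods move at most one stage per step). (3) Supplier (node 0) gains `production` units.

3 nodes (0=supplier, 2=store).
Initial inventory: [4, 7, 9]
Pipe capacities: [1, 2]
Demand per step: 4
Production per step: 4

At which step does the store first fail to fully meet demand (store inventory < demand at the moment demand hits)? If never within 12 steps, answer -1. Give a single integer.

Step 1: demand=4,sold=4 ship[1->2]=2 ship[0->1]=1 prod=4 -> [7 6 7]
Step 2: demand=4,sold=4 ship[1->2]=2 ship[0->1]=1 prod=4 -> [10 5 5]
Step 3: demand=4,sold=4 ship[1->2]=2 ship[0->1]=1 prod=4 -> [13 4 3]
Step 4: demand=4,sold=3 ship[1->2]=2 ship[0->1]=1 prod=4 -> [16 3 2]
Step 5: demand=4,sold=2 ship[1->2]=2 ship[0->1]=1 prod=4 -> [19 2 2]
Step 6: demand=4,sold=2 ship[1->2]=2 ship[0->1]=1 prod=4 -> [22 1 2]
Step 7: demand=4,sold=2 ship[1->2]=1 ship[0->1]=1 prod=4 -> [25 1 1]
Step 8: demand=4,sold=1 ship[1->2]=1 ship[0->1]=1 prod=4 -> [28 1 1]
Step 9: demand=4,sold=1 ship[1->2]=1 ship[0->1]=1 prod=4 -> [31 1 1]
Step 10: demand=4,sold=1 ship[1->2]=1 ship[0->1]=1 prod=4 -> [34 1 1]
Step 11: demand=4,sold=1 ship[1->2]=1 ship[0->1]=1 prod=4 -> [37 1 1]
Step 12: demand=4,sold=1 ship[1->2]=1 ship[0->1]=1 prod=4 -> [40 1 1]
First stockout at step 4

4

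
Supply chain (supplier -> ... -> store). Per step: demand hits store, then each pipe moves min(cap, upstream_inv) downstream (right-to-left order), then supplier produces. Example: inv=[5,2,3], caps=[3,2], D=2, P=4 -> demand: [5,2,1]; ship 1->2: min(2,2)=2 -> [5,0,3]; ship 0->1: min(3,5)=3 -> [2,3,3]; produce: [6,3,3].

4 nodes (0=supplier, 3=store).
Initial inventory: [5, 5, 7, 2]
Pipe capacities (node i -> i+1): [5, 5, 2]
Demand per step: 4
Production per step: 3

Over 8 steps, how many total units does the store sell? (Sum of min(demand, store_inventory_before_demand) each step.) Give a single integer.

Step 1: sold=2 (running total=2) -> [3 5 10 2]
Step 2: sold=2 (running total=4) -> [3 3 13 2]
Step 3: sold=2 (running total=6) -> [3 3 14 2]
Step 4: sold=2 (running total=8) -> [3 3 15 2]
Step 5: sold=2 (running total=10) -> [3 3 16 2]
Step 6: sold=2 (running total=12) -> [3 3 17 2]
Step 7: sold=2 (running total=14) -> [3 3 18 2]
Step 8: sold=2 (running total=16) -> [3 3 19 2]

Answer: 16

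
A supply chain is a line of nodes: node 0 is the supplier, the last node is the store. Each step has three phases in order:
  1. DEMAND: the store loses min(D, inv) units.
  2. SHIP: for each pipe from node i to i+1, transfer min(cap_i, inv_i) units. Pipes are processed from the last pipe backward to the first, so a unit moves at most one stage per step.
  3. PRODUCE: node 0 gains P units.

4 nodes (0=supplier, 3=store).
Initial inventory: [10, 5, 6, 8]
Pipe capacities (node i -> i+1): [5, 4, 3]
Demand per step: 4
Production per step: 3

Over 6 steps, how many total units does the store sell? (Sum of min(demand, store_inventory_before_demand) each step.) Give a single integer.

Answer: 23

Derivation:
Step 1: sold=4 (running total=4) -> [8 6 7 7]
Step 2: sold=4 (running total=8) -> [6 7 8 6]
Step 3: sold=4 (running total=12) -> [4 8 9 5]
Step 4: sold=4 (running total=16) -> [3 8 10 4]
Step 5: sold=4 (running total=20) -> [3 7 11 3]
Step 6: sold=3 (running total=23) -> [3 6 12 3]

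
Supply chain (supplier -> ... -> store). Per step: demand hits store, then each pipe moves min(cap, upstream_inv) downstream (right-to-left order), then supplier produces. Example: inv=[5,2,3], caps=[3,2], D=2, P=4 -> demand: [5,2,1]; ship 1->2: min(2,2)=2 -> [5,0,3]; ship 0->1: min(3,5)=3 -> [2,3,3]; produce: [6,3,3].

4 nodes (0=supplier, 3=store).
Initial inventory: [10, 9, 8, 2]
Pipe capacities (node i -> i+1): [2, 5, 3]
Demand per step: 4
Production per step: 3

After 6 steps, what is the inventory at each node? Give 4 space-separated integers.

Step 1: demand=4,sold=2 ship[2->3]=3 ship[1->2]=5 ship[0->1]=2 prod=3 -> inv=[11 6 10 3]
Step 2: demand=4,sold=3 ship[2->3]=3 ship[1->2]=5 ship[0->1]=2 prod=3 -> inv=[12 3 12 3]
Step 3: demand=4,sold=3 ship[2->3]=3 ship[1->2]=3 ship[0->1]=2 prod=3 -> inv=[13 2 12 3]
Step 4: demand=4,sold=3 ship[2->3]=3 ship[1->2]=2 ship[0->1]=2 prod=3 -> inv=[14 2 11 3]
Step 5: demand=4,sold=3 ship[2->3]=3 ship[1->2]=2 ship[0->1]=2 prod=3 -> inv=[15 2 10 3]
Step 6: demand=4,sold=3 ship[2->3]=3 ship[1->2]=2 ship[0->1]=2 prod=3 -> inv=[16 2 9 3]

16 2 9 3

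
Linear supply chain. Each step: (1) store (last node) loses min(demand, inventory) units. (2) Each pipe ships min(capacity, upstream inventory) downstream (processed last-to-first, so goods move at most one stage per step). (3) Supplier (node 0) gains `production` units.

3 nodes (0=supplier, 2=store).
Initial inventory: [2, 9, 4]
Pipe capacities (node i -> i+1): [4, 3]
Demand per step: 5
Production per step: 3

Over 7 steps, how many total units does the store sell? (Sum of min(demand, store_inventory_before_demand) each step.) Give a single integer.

Answer: 22

Derivation:
Step 1: sold=4 (running total=4) -> [3 8 3]
Step 2: sold=3 (running total=7) -> [3 8 3]
Step 3: sold=3 (running total=10) -> [3 8 3]
Step 4: sold=3 (running total=13) -> [3 8 3]
Step 5: sold=3 (running total=16) -> [3 8 3]
Step 6: sold=3 (running total=19) -> [3 8 3]
Step 7: sold=3 (running total=22) -> [3 8 3]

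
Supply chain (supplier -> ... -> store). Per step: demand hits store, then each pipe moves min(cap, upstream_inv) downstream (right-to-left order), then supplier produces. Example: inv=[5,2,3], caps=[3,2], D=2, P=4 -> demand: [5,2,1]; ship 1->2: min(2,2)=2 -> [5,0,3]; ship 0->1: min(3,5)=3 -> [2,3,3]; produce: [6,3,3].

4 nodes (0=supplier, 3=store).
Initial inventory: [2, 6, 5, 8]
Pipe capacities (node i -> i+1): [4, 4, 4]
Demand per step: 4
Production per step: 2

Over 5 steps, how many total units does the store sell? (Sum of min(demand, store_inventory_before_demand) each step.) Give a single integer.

Step 1: sold=4 (running total=4) -> [2 4 5 8]
Step 2: sold=4 (running total=8) -> [2 2 5 8]
Step 3: sold=4 (running total=12) -> [2 2 3 8]
Step 4: sold=4 (running total=16) -> [2 2 2 7]
Step 5: sold=4 (running total=20) -> [2 2 2 5]

Answer: 20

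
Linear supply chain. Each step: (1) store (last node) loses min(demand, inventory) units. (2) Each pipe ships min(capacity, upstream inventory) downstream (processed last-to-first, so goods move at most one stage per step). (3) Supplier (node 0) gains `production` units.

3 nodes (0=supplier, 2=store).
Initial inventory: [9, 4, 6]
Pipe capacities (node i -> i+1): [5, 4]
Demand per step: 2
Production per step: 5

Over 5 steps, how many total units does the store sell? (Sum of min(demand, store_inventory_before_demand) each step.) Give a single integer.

Step 1: sold=2 (running total=2) -> [9 5 8]
Step 2: sold=2 (running total=4) -> [9 6 10]
Step 3: sold=2 (running total=6) -> [9 7 12]
Step 4: sold=2 (running total=8) -> [9 8 14]
Step 5: sold=2 (running total=10) -> [9 9 16]

Answer: 10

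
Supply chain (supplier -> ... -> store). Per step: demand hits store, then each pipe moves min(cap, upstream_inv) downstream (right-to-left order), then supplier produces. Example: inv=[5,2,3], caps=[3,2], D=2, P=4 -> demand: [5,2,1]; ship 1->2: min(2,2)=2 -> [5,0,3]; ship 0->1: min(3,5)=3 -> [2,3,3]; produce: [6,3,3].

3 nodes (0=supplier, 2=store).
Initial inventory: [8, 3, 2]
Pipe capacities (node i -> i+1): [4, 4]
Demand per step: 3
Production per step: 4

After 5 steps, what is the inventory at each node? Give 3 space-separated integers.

Step 1: demand=3,sold=2 ship[1->2]=3 ship[0->1]=4 prod=4 -> inv=[8 4 3]
Step 2: demand=3,sold=3 ship[1->2]=4 ship[0->1]=4 prod=4 -> inv=[8 4 4]
Step 3: demand=3,sold=3 ship[1->2]=4 ship[0->1]=4 prod=4 -> inv=[8 4 5]
Step 4: demand=3,sold=3 ship[1->2]=4 ship[0->1]=4 prod=4 -> inv=[8 4 6]
Step 5: demand=3,sold=3 ship[1->2]=4 ship[0->1]=4 prod=4 -> inv=[8 4 7]

8 4 7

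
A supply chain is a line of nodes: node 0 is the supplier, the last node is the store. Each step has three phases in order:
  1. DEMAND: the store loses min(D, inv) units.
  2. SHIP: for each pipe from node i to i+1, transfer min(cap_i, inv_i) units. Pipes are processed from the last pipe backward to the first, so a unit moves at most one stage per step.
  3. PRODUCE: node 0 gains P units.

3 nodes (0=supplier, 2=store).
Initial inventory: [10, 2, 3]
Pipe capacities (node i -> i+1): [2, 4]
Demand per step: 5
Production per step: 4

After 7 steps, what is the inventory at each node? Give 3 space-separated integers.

Step 1: demand=5,sold=3 ship[1->2]=2 ship[0->1]=2 prod=4 -> inv=[12 2 2]
Step 2: demand=5,sold=2 ship[1->2]=2 ship[0->1]=2 prod=4 -> inv=[14 2 2]
Step 3: demand=5,sold=2 ship[1->2]=2 ship[0->1]=2 prod=4 -> inv=[16 2 2]
Step 4: demand=5,sold=2 ship[1->2]=2 ship[0->1]=2 prod=4 -> inv=[18 2 2]
Step 5: demand=5,sold=2 ship[1->2]=2 ship[0->1]=2 prod=4 -> inv=[20 2 2]
Step 6: demand=5,sold=2 ship[1->2]=2 ship[0->1]=2 prod=4 -> inv=[22 2 2]
Step 7: demand=5,sold=2 ship[1->2]=2 ship[0->1]=2 prod=4 -> inv=[24 2 2]

24 2 2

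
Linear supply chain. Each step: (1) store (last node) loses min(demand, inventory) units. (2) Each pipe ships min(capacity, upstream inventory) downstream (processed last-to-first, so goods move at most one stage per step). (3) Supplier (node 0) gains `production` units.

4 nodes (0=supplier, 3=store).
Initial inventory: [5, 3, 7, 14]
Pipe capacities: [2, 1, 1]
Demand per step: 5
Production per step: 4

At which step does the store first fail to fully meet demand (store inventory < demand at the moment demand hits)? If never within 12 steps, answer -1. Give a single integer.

Step 1: demand=5,sold=5 ship[2->3]=1 ship[1->2]=1 ship[0->1]=2 prod=4 -> [7 4 7 10]
Step 2: demand=5,sold=5 ship[2->3]=1 ship[1->2]=1 ship[0->1]=2 prod=4 -> [9 5 7 6]
Step 3: demand=5,sold=5 ship[2->3]=1 ship[1->2]=1 ship[0->1]=2 prod=4 -> [11 6 7 2]
Step 4: demand=5,sold=2 ship[2->3]=1 ship[1->2]=1 ship[0->1]=2 prod=4 -> [13 7 7 1]
Step 5: demand=5,sold=1 ship[2->3]=1 ship[1->2]=1 ship[0->1]=2 prod=4 -> [15 8 7 1]
Step 6: demand=5,sold=1 ship[2->3]=1 ship[1->2]=1 ship[0->1]=2 prod=4 -> [17 9 7 1]
Step 7: demand=5,sold=1 ship[2->3]=1 ship[1->2]=1 ship[0->1]=2 prod=4 -> [19 10 7 1]
Step 8: demand=5,sold=1 ship[2->3]=1 ship[1->2]=1 ship[0->1]=2 prod=4 -> [21 11 7 1]
Step 9: demand=5,sold=1 ship[2->3]=1 ship[1->2]=1 ship[0->1]=2 prod=4 -> [23 12 7 1]
Step 10: demand=5,sold=1 ship[2->3]=1 ship[1->2]=1 ship[0->1]=2 prod=4 -> [25 13 7 1]
Step 11: demand=5,sold=1 ship[2->3]=1 ship[1->2]=1 ship[0->1]=2 prod=4 -> [27 14 7 1]
Step 12: demand=5,sold=1 ship[2->3]=1 ship[1->2]=1 ship[0->1]=2 prod=4 -> [29 15 7 1]
First stockout at step 4

4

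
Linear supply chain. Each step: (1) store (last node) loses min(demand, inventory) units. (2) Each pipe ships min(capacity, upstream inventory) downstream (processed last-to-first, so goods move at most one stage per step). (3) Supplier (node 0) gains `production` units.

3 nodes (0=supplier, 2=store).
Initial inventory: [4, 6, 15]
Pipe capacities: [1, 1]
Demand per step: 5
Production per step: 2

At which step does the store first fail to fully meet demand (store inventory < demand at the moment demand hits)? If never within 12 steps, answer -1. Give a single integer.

Step 1: demand=5,sold=5 ship[1->2]=1 ship[0->1]=1 prod=2 -> [5 6 11]
Step 2: demand=5,sold=5 ship[1->2]=1 ship[0->1]=1 prod=2 -> [6 6 7]
Step 3: demand=5,sold=5 ship[1->2]=1 ship[0->1]=1 prod=2 -> [7 6 3]
Step 4: demand=5,sold=3 ship[1->2]=1 ship[0->1]=1 prod=2 -> [8 6 1]
Step 5: demand=5,sold=1 ship[1->2]=1 ship[0->1]=1 prod=2 -> [9 6 1]
Step 6: demand=5,sold=1 ship[1->2]=1 ship[0->1]=1 prod=2 -> [10 6 1]
Step 7: demand=5,sold=1 ship[1->2]=1 ship[0->1]=1 prod=2 -> [11 6 1]
Step 8: demand=5,sold=1 ship[1->2]=1 ship[0->1]=1 prod=2 -> [12 6 1]
Step 9: demand=5,sold=1 ship[1->2]=1 ship[0->1]=1 prod=2 -> [13 6 1]
Step 10: demand=5,sold=1 ship[1->2]=1 ship[0->1]=1 prod=2 -> [14 6 1]
Step 11: demand=5,sold=1 ship[1->2]=1 ship[0->1]=1 prod=2 -> [15 6 1]
Step 12: demand=5,sold=1 ship[1->2]=1 ship[0->1]=1 prod=2 -> [16 6 1]
First stockout at step 4

4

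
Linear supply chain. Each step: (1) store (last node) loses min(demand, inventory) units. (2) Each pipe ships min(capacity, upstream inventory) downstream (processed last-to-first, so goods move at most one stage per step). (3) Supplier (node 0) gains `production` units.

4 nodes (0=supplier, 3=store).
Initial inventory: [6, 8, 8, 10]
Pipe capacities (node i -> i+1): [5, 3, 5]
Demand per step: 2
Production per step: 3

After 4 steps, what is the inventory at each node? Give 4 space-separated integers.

Step 1: demand=2,sold=2 ship[2->3]=5 ship[1->2]=3 ship[0->1]=5 prod=3 -> inv=[4 10 6 13]
Step 2: demand=2,sold=2 ship[2->3]=5 ship[1->2]=3 ship[0->1]=4 prod=3 -> inv=[3 11 4 16]
Step 3: demand=2,sold=2 ship[2->3]=4 ship[1->2]=3 ship[0->1]=3 prod=3 -> inv=[3 11 3 18]
Step 4: demand=2,sold=2 ship[2->3]=3 ship[1->2]=3 ship[0->1]=3 prod=3 -> inv=[3 11 3 19]

3 11 3 19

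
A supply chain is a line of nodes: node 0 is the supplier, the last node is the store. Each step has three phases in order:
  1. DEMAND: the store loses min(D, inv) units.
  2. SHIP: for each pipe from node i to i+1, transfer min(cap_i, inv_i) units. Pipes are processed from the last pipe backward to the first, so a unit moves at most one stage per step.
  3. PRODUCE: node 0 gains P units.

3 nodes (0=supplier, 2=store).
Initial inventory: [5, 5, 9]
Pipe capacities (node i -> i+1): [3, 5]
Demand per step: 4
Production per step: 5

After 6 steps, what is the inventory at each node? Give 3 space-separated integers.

Step 1: demand=4,sold=4 ship[1->2]=5 ship[0->1]=3 prod=5 -> inv=[7 3 10]
Step 2: demand=4,sold=4 ship[1->2]=3 ship[0->1]=3 prod=5 -> inv=[9 3 9]
Step 3: demand=4,sold=4 ship[1->2]=3 ship[0->1]=3 prod=5 -> inv=[11 3 8]
Step 4: demand=4,sold=4 ship[1->2]=3 ship[0->1]=3 prod=5 -> inv=[13 3 7]
Step 5: demand=4,sold=4 ship[1->2]=3 ship[0->1]=3 prod=5 -> inv=[15 3 6]
Step 6: demand=4,sold=4 ship[1->2]=3 ship[0->1]=3 prod=5 -> inv=[17 3 5]

17 3 5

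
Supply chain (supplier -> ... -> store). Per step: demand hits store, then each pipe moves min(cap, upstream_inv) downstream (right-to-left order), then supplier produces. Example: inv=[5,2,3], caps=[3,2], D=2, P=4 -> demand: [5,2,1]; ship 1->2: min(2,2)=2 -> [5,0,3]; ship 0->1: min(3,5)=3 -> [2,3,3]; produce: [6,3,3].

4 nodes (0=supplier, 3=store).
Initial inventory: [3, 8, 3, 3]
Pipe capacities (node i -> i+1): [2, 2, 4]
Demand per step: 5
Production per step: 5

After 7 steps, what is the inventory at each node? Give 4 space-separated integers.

Step 1: demand=5,sold=3 ship[2->3]=3 ship[1->2]=2 ship[0->1]=2 prod=5 -> inv=[6 8 2 3]
Step 2: demand=5,sold=3 ship[2->3]=2 ship[1->2]=2 ship[0->1]=2 prod=5 -> inv=[9 8 2 2]
Step 3: demand=5,sold=2 ship[2->3]=2 ship[1->2]=2 ship[0->1]=2 prod=5 -> inv=[12 8 2 2]
Step 4: demand=5,sold=2 ship[2->3]=2 ship[1->2]=2 ship[0->1]=2 prod=5 -> inv=[15 8 2 2]
Step 5: demand=5,sold=2 ship[2->3]=2 ship[1->2]=2 ship[0->1]=2 prod=5 -> inv=[18 8 2 2]
Step 6: demand=5,sold=2 ship[2->3]=2 ship[1->2]=2 ship[0->1]=2 prod=5 -> inv=[21 8 2 2]
Step 7: demand=5,sold=2 ship[2->3]=2 ship[1->2]=2 ship[0->1]=2 prod=5 -> inv=[24 8 2 2]

24 8 2 2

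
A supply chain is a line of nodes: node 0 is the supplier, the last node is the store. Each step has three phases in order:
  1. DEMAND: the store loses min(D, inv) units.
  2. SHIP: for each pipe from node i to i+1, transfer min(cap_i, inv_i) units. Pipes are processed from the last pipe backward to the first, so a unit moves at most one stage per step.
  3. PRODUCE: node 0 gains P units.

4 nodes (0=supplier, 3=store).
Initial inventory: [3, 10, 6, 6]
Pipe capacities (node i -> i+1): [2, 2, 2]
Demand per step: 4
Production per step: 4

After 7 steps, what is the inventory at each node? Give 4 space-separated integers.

Step 1: demand=4,sold=4 ship[2->3]=2 ship[1->2]=2 ship[0->1]=2 prod=4 -> inv=[5 10 6 4]
Step 2: demand=4,sold=4 ship[2->3]=2 ship[1->2]=2 ship[0->1]=2 prod=4 -> inv=[7 10 6 2]
Step 3: demand=4,sold=2 ship[2->3]=2 ship[1->2]=2 ship[0->1]=2 prod=4 -> inv=[9 10 6 2]
Step 4: demand=4,sold=2 ship[2->3]=2 ship[1->2]=2 ship[0->1]=2 prod=4 -> inv=[11 10 6 2]
Step 5: demand=4,sold=2 ship[2->3]=2 ship[1->2]=2 ship[0->1]=2 prod=4 -> inv=[13 10 6 2]
Step 6: demand=4,sold=2 ship[2->3]=2 ship[1->2]=2 ship[0->1]=2 prod=4 -> inv=[15 10 6 2]
Step 7: demand=4,sold=2 ship[2->3]=2 ship[1->2]=2 ship[0->1]=2 prod=4 -> inv=[17 10 6 2]

17 10 6 2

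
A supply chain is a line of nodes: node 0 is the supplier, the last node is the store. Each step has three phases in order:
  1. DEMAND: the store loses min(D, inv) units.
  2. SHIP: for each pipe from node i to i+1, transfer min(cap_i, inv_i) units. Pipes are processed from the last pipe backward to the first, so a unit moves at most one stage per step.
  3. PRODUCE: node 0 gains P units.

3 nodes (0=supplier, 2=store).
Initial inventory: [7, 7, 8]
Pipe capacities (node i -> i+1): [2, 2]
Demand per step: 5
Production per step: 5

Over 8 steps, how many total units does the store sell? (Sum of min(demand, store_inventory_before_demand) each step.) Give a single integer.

Step 1: sold=5 (running total=5) -> [10 7 5]
Step 2: sold=5 (running total=10) -> [13 7 2]
Step 3: sold=2 (running total=12) -> [16 7 2]
Step 4: sold=2 (running total=14) -> [19 7 2]
Step 5: sold=2 (running total=16) -> [22 7 2]
Step 6: sold=2 (running total=18) -> [25 7 2]
Step 7: sold=2 (running total=20) -> [28 7 2]
Step 8: sold=2 (running total=22) -> [31 7 2]

Answer: 22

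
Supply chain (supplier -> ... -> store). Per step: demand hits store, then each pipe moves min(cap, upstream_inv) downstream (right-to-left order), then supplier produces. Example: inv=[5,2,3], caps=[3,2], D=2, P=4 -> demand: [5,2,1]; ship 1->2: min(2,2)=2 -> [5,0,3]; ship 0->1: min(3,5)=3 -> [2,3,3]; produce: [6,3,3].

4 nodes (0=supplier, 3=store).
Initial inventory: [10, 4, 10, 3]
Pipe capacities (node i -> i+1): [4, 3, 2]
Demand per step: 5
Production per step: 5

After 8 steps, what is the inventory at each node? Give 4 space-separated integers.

Step 1: demand=5,sold=3 ship[2->3]=2 ship[1->2]=3 ship[0->1]=4 prod=5 -> inv=[11 5 11 2]
Step 2: demand=5,sold=2 ship[2->3]=2 ship[1->2]=3 ship[0->1]=4 prod=5 -> inv=[12 6 12 2]
Step 3: demand=5,sold=2 ship[2->3]=2 ship[1->2]=3 ship[0->1]=4 prod=5 -> inv=[13 7 13 2]
Step 4: demand=5,sold=2 ship[2->3]=2 ship[1->2]=3 ship[0->1]=4 prod=5 -> inv=[14 8 14 2]
Step 5: demand=5,sold=2 ship[2->3]=2 ship[1->2]=3 ship[0->1]=4 prod=5 -> inv=[15 9 15 2]
Step 6: demand=5,sold=2 ship[2->3]=2 ship[1->2]=3 ship[0->1]=4 prod=5 -> inv=[16 10 16 2]
Step 7: demand=5,sold=2 ship[2->3]=2 ship[1->2]=3 ship[0->1]=4 prod=5 -> inv=[17 11 17 2]
Step 8: demand=5,sold=2 ship[2->3]=2 ship[1->2]=3 ship[0->1]=4 prod=5 -> inv=[18 12 18 2]

18 12 18 2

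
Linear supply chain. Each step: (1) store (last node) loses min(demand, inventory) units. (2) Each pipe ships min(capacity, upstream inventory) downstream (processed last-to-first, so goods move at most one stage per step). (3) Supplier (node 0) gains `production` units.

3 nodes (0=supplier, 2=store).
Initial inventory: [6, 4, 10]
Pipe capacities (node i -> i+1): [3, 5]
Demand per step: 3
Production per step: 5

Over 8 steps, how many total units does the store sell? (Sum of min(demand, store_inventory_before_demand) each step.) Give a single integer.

Step 1: sold=3 (running total=3) -> [8 3 11]
Step 2: sold=3 (running total=6) -> [10 3 11]
Step 3: sold=3 (running total=9) -> [12 3 11]
Step 4: sold=3 (running total=12) -> [14 3 11]
Step 5: sold=3 (running total=15) -> [16 3 11]
Step 6: sold=3 (running total=18) -> [18 3 11]
Step 7: sold=3 (running total=21) -> [20 3 11]
Step 8: sold=3 (running total=24) -> [22 3 11]

Answer: 24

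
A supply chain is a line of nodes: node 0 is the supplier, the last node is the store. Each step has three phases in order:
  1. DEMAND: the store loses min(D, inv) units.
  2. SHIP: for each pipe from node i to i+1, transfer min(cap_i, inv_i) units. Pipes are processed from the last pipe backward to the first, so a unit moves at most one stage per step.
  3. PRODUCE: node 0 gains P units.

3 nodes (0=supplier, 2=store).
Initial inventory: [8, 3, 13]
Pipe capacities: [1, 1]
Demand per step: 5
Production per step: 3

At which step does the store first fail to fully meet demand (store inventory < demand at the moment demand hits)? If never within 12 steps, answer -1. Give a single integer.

Step 1: demand=5,sold=5 ship[1->2]=1 ship[0->1]=1 prod=3 -> [10 3 9]
Step 2: demand=5,sold=5 ship[1->2]=1 ship[0->1]=1 prod=3 -> [12 3 5]
Step 3: demand=5,sold=5 ship[1->2]=1 ship[0->1]=1 prod=3 -> [14 3 1]
Step 4: demand=5,sold=1 ship[1->2]=1 ship[0->1]=1 prod=3 -> [16 3 1]
Step 5: demand=5,sold=1 ship[1->2]=1 ship[0->1]=1 prod=3 -> [18 3 1]
Step 6: demand=5,sold=1 ship[1->2]=1 ship[0->1]=1 prod=3 -> [20 3 1]
Step 7: demand=5,sold=1 ship[1->2]=1 ship[0->1]=1 prod=3 -> [22 3 1]
Step 8: demand=5,sold=1 ship[1->2]=1 ship[0->1]=1 prod=3 -> [24 3 1]
Step 9: demand=5,sold=1 ship[1->2]=1 ship[0->1]=1 prod=3 -> [26 3 1]
Step 10: demand=5,sold=1 ship[1->2]=1 ship[0->1]=1 prod=3 -> [28 3 1]
Step 11: demand=5,sold=1 ship[1->2]=1 ship[0->1]=1 prod=3 -> [30 3 1]
Step 12: demand=5,sold=1 ship[1->2]=1 ship[0->1]=1 prod=3 -> [32 3 1]
First stockout at step 4

4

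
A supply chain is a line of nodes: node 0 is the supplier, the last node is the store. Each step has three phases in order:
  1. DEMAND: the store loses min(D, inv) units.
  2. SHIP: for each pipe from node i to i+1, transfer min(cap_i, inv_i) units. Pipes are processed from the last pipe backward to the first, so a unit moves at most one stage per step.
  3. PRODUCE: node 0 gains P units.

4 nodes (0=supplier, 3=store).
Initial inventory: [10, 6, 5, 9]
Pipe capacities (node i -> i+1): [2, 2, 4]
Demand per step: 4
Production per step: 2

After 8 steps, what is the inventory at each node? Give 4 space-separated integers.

Step 1: demand=4,sold=4 ship[2->3]=4 ship[1->2]=2 ship[0->1]=2 prod=2 -> inv=[10 6 3 9]
Step 2: demand=4,sold=4 ship[2->3]=3 ship[1->2]=2 ship[0->1]=2 prod=2 -> inv=[10 6 2 8]
Step 3: demand=4,sold=4 ship[2->3]=2 ship[1->2]=2 ship[0->1]=2 prod=2 -> inv=[10 6 2 6]
Step 4: demand=4,sold=4 ship[2->3]=2 ship[1->2]=2 ship[0->1]=2 prod=2 -> inv=[10 6 2 4]
Step 5: demand=4,sold=4 ship[2->3]=2 ship[1->2]=2 ship[0->1]=2 prod=2 -> inv=[10 6 2 2]
Step 6: demand=4,sold=2 ship[2->3]=2 ship[1->2]=2 ship[0->1]=2 prod=2 -> inv=[10 6 2 2]
Step 7: demand=4,sold=2 ship[2->3]=2 ship[1->2]=2 ship[0->1]=2 prod=2 -> inv=[10 6 2 2]
Step 8: demand=4,sold=2 ship[2->3]=2 ship[1->2]=2 ship[0->1]=2 prod=2 -> inv=[10 6 2 2]

10 6 2 2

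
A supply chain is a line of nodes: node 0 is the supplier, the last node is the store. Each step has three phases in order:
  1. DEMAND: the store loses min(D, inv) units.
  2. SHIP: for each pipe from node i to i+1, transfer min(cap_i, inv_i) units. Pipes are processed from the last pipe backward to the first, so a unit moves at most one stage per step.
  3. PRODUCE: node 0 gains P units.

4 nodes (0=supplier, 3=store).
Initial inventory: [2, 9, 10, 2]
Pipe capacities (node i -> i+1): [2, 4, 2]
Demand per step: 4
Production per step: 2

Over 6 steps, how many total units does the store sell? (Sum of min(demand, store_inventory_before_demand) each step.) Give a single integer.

Step 1: sold=2 (running total=2) -> [2 7 12 2]
Step 2: sold=2 (running total=4) -> [2 5 14 2]
Step 3: sold=2 (running total=6) -> [2 3 16 2]
Step 4: sold=2 (running total=8) -> [2 2 17 2]
Step 5: sold=2 (running total=10) -> [2 2 17 2]
Step 6: sold=2 (running total=12) -> [2 2 17 2]

Answer: 12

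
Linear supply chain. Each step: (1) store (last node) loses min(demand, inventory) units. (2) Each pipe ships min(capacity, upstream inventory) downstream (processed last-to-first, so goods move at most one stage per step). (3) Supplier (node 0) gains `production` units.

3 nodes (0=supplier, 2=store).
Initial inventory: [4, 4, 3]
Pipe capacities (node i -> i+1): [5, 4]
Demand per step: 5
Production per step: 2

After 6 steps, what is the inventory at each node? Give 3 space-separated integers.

Step 1: demand=5,sold=3 ship[1->2]=4 ship[0->1]=4 prod=2 -> inv=[2 4 4]
Step 2: demand=5,sold=4 ship[1->2]=4 ship[0->1]=2 prod=2 -> inv=[2 2 4]
Step 3: demand=5,sold=4 ship[1->2]=2 ship[0->1]=2 prod=2 -> inv=[2 2 2]
Step 4: demand=5,sold=2 ship[1->2]=2 ship[0->1]=2 prod=2 -> inv=[2 2 2]
Step 5: demand=5,sold=2 ship[1->2]=2 ship[0->1]=2 prod=2 -> inv=[2 2 2]
Step 6: demand=5,sold=2 ship[1->2]=2 ship[0->1]=2 prod=2 -> inv=[2 2 2]

2 2 2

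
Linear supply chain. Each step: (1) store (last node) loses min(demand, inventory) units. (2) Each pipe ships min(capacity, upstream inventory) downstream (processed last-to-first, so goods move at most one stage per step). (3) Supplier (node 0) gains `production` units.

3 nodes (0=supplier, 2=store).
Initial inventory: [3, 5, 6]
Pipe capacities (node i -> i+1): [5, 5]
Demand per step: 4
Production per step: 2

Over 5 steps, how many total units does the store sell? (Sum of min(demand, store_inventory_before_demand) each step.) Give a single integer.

Answer: 18

Derivation:
Step 1: sold=4 (running total=4) -> [2 3 7]
Step 2: sold=4 (running total=8) -> [2 2 6]
Step 3: sold=4 (running total=12) -> [2 2 4]
Step 4: sold=4 (running total=16) -> [2 2 2]
Step 5: sold=2 (running total=18) -> [2 2 2]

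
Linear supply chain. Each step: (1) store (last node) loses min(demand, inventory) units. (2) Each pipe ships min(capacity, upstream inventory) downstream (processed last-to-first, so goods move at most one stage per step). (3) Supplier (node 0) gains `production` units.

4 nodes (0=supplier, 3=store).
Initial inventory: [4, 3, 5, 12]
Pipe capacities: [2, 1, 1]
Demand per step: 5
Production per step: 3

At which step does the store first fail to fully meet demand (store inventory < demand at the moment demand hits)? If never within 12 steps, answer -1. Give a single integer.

Step 1: demand=5,sold=5 ship[2->3]=1 ship[1->2]=1 ship[0->1]=2 prod=3 -> [5 4 5 8]
Step 2: demand=5,sold=5 ship[2->3]=1 ship[1->2]=1 ship[0->1]=2 prod=3 -> [6 5 5 4]
Step 3: demand=5,sold=4 ship[2->3]=1 ship[1->2]=1 ship[0->1]=2 prod=3 -> [7 6 5 1]
Step 4: demand=5,sold=1 ship[2->3]=1 ship[1->2]=1 ship[0->1]=2 prod=3 -> [8 7 5 1]
Step 5: demand=5,sold=1 ship[2->3]=1 ship[1->2]=1 ship[0->1]=2 prod=3 -> [9 8 5 1]
Step 6: demand=5,sold=1 ship[2->3]=1 ship[1->2]=1 ship[0->1]=2 prod=3 -> [10 9 5 1]
Step 7: demand=5,sold=1 ship[2->3]=1 ship[1->2]=1 ship[0->1]=2 prod=3 -> [11 10 5 1]
Step 8: demand=5,sold=1 ship[2->3]=1 ship[1->2]=1 ship[0->1]=2 prod=3 -> [12 11 5 1]
Step 9: demand=5,sold=1 ship[2->3]=1 ship[1->2]=1 ship[0->1]=2 prod=3 -> [13 12 5 1]
Step 10: demand=5,sold=1 ship[2->3]=1 ship[1->2]=1 ship[0->1]=2 prod=3 -> [14 13 5 1]
Step 11: demand=5,sold=1 ship[2->3]=1 ship[1->2]=1 ship[0->1]=2 prod=3 -> [15 14 5 1]
Step 12: demand=5,sold=1 ship[2->3]=1 ship[1->2]=1 ship[0->1]=2 prod=3 -> [16 15 5 1]
First stockout at step 3

3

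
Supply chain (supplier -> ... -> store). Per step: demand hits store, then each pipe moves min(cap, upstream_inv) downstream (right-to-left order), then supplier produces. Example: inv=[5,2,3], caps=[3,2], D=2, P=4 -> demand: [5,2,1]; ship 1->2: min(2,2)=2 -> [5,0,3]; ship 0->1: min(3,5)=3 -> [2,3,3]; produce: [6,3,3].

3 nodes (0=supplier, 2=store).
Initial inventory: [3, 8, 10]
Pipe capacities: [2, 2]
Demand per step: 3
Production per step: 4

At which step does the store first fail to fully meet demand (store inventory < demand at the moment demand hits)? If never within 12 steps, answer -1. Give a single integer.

Step 1: demand=3,sold=3 ship[1->2]=2 ship[0->1]=2 prod=4 -> [5 8 9]
Step 2: demand=3,sold=3 ship[1->2]=2 ship[0->1]=2 prod=4 -> [7 8 8]
Step 3: demand=3,sold=3 ship[1->2]=2 ship[0->1]=2 prod=4 -> [9 8 7]
Step 4: demand=3,sold=3 ship[1->2]=2 ship[0->1]=2 prod=4 -> [11 8 6]
Step 5: demand=3,sold=3 ship[1->2]=2 ship[0->1]=2 prod=4 -> [13 8 5]
Step 6: demand=3,sold=3 ship[1->2]=2 ship[0->1]=2 prod=4 -> [15 8 4]
Step 7: demand=3,sold=3 ship[1->2]=2 ship[0->1]=2 prod=4 -> [17 8 3]
Step 8: demand=3,sold=3 ship[1->2]=2 ship[0->1]=2 prod=4 -> [19 8 2]
Step 9: demand=3,sold=2 ship[1->2]=2 ship[0->1]=2 prod=4 -> [21 8 2]
Step 10: demand=3,sold=2 ship[1->2]=2 ship[0->1]=2 prod=4 -> [23 8 2]
Step 11: demand=3,sold=2 ship[1->2]=2 ship[0->1]=2 prod=4 -> [25 8 2]
Step 12: demand=3,sold=2 ship[1->2]=2 ship[0->1]=2 prod=4 -> [27 8 2]
First stockout at step 9

9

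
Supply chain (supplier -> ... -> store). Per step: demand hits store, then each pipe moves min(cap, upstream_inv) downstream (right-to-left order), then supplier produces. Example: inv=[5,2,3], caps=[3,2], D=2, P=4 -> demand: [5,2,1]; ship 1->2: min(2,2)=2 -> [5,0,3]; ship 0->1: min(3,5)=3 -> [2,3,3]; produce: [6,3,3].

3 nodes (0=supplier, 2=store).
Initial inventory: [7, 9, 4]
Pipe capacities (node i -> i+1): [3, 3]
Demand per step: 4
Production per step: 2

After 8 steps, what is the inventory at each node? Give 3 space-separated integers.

Step 1: demand=4,sold=4 ship[1->2]=3 ship[0->1]=3 prod=2 -> inv=[6 9 3]
Step 2: demand=4,sold=3 ship[1->2]=3 ship[0->1]=3 prod=2 -> inv=[5 9 3]
Step 3: demand=4,sold=3 ship[1->2]=3 ship[0->1]=3 prod=2 -> inv=[4 9 3]
Step 4: demand=4,sold=3 ship[1->2]=3 ship[0->1]=3 prod=2 -> inv=[3 9 3]
Step 5: demand=4,sold=3 ship[1->2]=3 ship[0->1]=3 prod=2 -> inv=[2 9 3]
Step 6: demand=4,sold=3 ship[1->2]=3 ship[0->1]=2 prod=2 -> inv=[2 8 3]
Step 7: demand=4,sold=3 ship[1->2]=3 ship[0->1]=2 prod=2 -> inv=[2 7 3]
Step 8: demand=4,sold=3 ship[1->2]=3 ship[0->1]=2 prod=2 -> inv=[2 6 3]

2 6 3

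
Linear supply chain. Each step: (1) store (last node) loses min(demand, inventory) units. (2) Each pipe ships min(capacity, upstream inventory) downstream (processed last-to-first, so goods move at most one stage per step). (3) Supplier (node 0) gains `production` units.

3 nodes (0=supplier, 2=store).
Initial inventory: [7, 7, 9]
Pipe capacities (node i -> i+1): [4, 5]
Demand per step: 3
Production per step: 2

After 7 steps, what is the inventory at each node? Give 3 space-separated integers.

Step 1: demand=3,sold=3 ship[1->2]=5 ship[0->1]=4 prod=2 -> inv=[5 6 11]
Step 2: demand=3,sold=3 ship[1->2]=5 ship[0->1]=4 prod=2 -> inv=[3 5 13]
Step 3: demand=3,sold=3 ship[1->2]=5 ship[0->1]=3 prod=2 -> inv=[2 3 15]
Step 4: demand=3,sold=3 ship[1->2]=3 ship[0->1]=2 prod=2 -> inv=[2 2 15]
Step 5: demand=3,sold=3 ship[1->2]=2 ship[0->1]=2 prod=2 -> inv=[2 2 14]
Step 6: demand=3,sold=3 ship[1->2]=2 ship[0->1]=2 prod=2 -> inv=[2 2 13]
Step 7: demand=3,sold=3 ship[1->2]=2 ship[0->1]=2 prod=2 -> inv=[2 2 12]

2 2 12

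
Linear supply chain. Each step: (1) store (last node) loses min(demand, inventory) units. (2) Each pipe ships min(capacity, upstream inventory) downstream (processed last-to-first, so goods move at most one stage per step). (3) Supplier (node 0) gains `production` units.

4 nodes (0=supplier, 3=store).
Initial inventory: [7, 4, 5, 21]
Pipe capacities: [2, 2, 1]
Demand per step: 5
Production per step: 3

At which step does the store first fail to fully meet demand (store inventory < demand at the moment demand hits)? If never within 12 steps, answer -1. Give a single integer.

Step 1: demand=5,sold=5 ship[2->3]=1 ship[1->2]=2 ship[0->1]=2 prod=3 -> [8 4 6 17]
Step 2: demand=5,sold=5 ship[2->3]=1 ship[1->2]=2 ship[0->1]=2 prod=3 -> [9 4 7 13]
Step 3: demand=5,sold=5 ship[2->3]=1 ship[1->2]=2 ship[0->1]=2 prod=3 -> [10 4 8 9]
Step 4: demand=5,sold=5 ship[2->3]=1 ship[1->2]=2 ship[0->1]=2 prod=3 -> [11 4 9 5]
Step 5: demand=5,sold=5 ship[2->3]=1 ship[1->2]=2 ship[0->1]=2 prod=3 -> [12 4 10 1]
Step 6: demand=5,sold=1 ship[2->3]=1 ship[1->2]=2 ship[0->1]=2 prod=3 -> [13 4 11 1]
Step 7: demand=5,sold=1 ship[2->3]=1 ship[1->2]=2 ship[0->1]=2 prod=3 -> [14 4 12 1]
Step 8: demand=5,sold=1 ship[2->3]=1 ship[1->2]=2 ship[0->1]=2 prod=3 -> [15 4 13 1]
Step 9: demand=5,sold=1 ship[2->3]=1 ship[1->2]=2 ship[0->1]=2 prod=3 -> [16 4 14 1]
Step 10: demand=5,sold=1 ship[2->3]=1 ship[1->2]=2 ship[0->1]=2 prod=3 -> [17 4 15 1]
Step 11: demand=5,sold=1 ship[2->3]=1 ship[1->2]=2 ship[0->1]=2 prod=3 -> [18 4 16 1]
Step 12: demand=5,sold=1 ship[2->3]=1 ship[1->2]=2 ship[0->1]=2 prod=3 -> [19 4 17 1]
First stockout at step 6

6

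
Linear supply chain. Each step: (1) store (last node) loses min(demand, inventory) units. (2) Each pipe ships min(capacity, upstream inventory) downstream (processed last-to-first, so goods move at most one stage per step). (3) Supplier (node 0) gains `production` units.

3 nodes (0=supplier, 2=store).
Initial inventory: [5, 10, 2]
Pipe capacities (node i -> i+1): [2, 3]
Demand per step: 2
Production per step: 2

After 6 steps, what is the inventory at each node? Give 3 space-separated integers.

Step 1: demand=2,sold=2 ship[1->2]=3 ship[0->1]=2 prod=2 -> inv=[5 9 3]
Step 2: demand=2,sold=2 ship[1->2]=3 ship[0->1]=2 prod=2 -> inv=[5 8 4]
Step 3: demand=2,sold=2 ship[1->2]=3 ship[0->1]=2 prod=2 -> inv=[5 7 5]
Step 4: demand=2,sold=2 ship[1->2]=3 ship[0->1]=2 prod=2 -> inv=[5 6 6]
Step 5: demand=2,sold=2 ship[1->2]=3 ship[0->1]=2 prod=2 -> inv=[5 5 7]
Step 6: demand=2,sold=2 ship[1->2]=3 ship[0->1]=2 prod=2 -> inv=[5 4 8]

5 4 8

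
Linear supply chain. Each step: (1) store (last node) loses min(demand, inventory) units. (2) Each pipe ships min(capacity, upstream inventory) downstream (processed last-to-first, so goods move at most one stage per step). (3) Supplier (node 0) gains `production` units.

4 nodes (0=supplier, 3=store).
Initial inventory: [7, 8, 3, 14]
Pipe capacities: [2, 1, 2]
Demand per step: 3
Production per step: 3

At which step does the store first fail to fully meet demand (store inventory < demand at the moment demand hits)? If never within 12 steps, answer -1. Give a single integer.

Step 1: demand=3,sold=3 ship[2->3]=2 ship[1->2]=1 ship[0->1]=2 prod=3 -> [8 9 2 13]
Step 2: demand=3,sold=3 ship[2->3]=2 ship[1->2]=1 ship[0->1]=2 prod=3 -> [9 10 1 12]
Step 3: demand=3,sold=3 ship[2->3]=1 ship[1->2]=1 ship[0->1]=2 prod=3 -> [10 11 1 10]
Step 4: demand=3,sold=3 ship[2->3]=1 ship[1->2]=1 ship[0->1]=2 prod=3 -> [11 12 1 8]
Step 5: demand=3,sold=3 ship[2->3]=1 ship[1->2]=1 ship[0->1]=2 prod=3 -> [12 13 1 6]
Step 6: demand=3,sold=3 ship[2->3]=1 ship[1->2]=1 ship[0->1]=2 prod=3 -> [13 14 1 4]
Step 7: demand=3,sold=3 ship[2->3]=1 ship[1->2]=1 ship[0->1]=2 prod=3 -> [14 15 1 2]
Step 8: demand=3,sold=2 ship[2->3]=1 ship[1->2]=1 ship[0->1]=2 prod=3 -> [15 16 1 1]
Step 9: demand=3,sold=1 ship[2->3]=1 ship[1->2]=1 ship[0->1]=2 prod=3 -> [16 17 1 1]
Step 10: demand=3,sold=1 ship[2->3]=1 ship[1->2]=1 ship[0->1]=2 prod=3 -> [17 18 1 1]
Step 11: demand=3,sold=1 ship[2->3]=1 ship[1->2]=1 ship[0->1]=2 prod=3 -> [18 19 1 1]
Step 12: demand=3,sold=1 ship[2->3]=1 ship[1->2]=1 ship[0->1]=2 prod=3 -> [19 20 1 1]
First stockout at step 8

8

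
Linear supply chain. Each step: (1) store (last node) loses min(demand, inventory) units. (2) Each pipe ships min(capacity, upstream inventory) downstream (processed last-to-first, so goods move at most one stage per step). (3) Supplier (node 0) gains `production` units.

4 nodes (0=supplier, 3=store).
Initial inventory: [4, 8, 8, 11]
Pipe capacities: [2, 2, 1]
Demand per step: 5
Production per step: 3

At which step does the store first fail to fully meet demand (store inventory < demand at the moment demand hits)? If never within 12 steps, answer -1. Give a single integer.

Step 1: demand=5,sold=5 ship[2->3]=1 ship[1->2]=2 ship[0->1]=2 prod=3 -> [5 8 9 7]
Step 2: demand=5,sold=5 ship[2->3]=1 ship[1->2]=2 ship[0->1]=2 prod=3 -> [6 8 10 3]
Step 3: demand=5,sold=3 ship[2->3]=1 ship[1->2]=2 ship[0->1]=2 prod=3 -> [7 8 11 1]
Step 4: demand=5,sold=1 ship[2->3]=1 ship[1->2]=2 ship[0->1]=2 prod=3 -> [8 8 12 1]
Step 5: demand=5,sold=1 ship[2->3]=1 ship[1->2]=2 ship[0->1]=2 prod=3 -> [9 8 13 1]
Step 6: demand=5,sold=1 ship[2->3]=1 ship[1->2]=2 ship[0->1]=2 prod=3 -> [10 8 14 1]
Step 7: demand=5,sold=1 ship[2->3]=1 ship[1->2]=2 ship[0->1]=2 prod=3 -> [11 8 15 1]
Step 8: demand=5,sold=1 ship[2->3]=1 ship[1->2]=2 ship[0->1]=2 prod=3 -> [12 8 16 1]
Step 9: demand=5,sold=1 ship[2->3]=1 ship[1->2]=2 ship[0->1]=2 prod=3 -> [13 8 17 1]
Step 10: demand=5,sold=1 ship[2->3]=1 ship[1->2]=2 ship[0->1]=2 prod=3 -> [14 8 18 1]
Step 11: demand=5,sold=1 ship[2->3]=1 ship[1->2]=2 ship[0->1]=2 prod=3 -> [15 8 19 1]
Step 12: demand=5,sold=1 ship[2->3]=1 ship[1->2]=2 ship[0->1]=2 prod=3 -> [16 8 20 1]
First stockout at step 3

3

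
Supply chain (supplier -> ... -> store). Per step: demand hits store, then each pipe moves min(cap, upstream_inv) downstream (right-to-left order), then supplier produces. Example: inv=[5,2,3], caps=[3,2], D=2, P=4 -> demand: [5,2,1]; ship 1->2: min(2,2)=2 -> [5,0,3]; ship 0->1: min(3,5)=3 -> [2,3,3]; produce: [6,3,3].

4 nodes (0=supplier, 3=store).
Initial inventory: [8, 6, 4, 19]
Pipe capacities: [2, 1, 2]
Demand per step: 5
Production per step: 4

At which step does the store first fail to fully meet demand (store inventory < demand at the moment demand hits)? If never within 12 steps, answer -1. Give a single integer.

Step 1: demand=5,sold=5 ship[2->3]=2 ship[1->2]=1 ship[0->1]=2 prod=4 -> [10 7 3 16]
Step 2: demand=5,sold=5 ship[2->3]=2 ship[1->2]=1 ship[0->1]=2 prod=4 -> [12 8 2 13]
Step 3: demand=5,sold=5 ship[2->3]=2 ship[1->2]=1 ship[0->1]=2 prod=4 -> [14 9 1 10]
Step 4: demand=5,sold=5 ship[2->3]=1 ship[1->2]=1 ship[0->1]=2 prod=4 -> [16 10 1 6]
Step 5: demand=5,sold=5 ship[2->3]=1 ship[1->2]=1 ship[0->1]=2 prod=4 -> [18 11 1 2]
Step 6: demand=5,sold=2 ship[2->3]=1 ship[1->2]=1 ship[0->1]=2 prod=4 -> [20 12 1 1]
Step 7: demand=5,sold=1 ship[2->3]=1 ship[1->2]=1 ship[0->1]=2 prod=4 -> [22 13 1 1]
Step 8: demand=5,sold=1 ship[2->3]=1 ship[1->2]=1 ship[0->1]=2 prod=4 -> [24 14 1 1]
Step 9: demand=5,sold=1 ship[2->3]=1 ship[1->2]=1 ship[0->1]=2 prod=4 -> [26 15 1 1]
Step 10: demand=5,sold=1 ship[2->3]=1 ship[1->2]=1 ship[0->1]=2 prod=4 -> [28 16 1 1]
Step 11: demand=5,sold=1 ship[2->3]=1 ship[1->2]=1 ship[0->1]=2 prod=4 -> [30 17 1 1]
Step 12: demand=5,sold=1 ship[2->3]=1 ship[1->2]=1 ship[0->1]=2 prod=4 -> [32 18 1 1]
First stockout at step 6

6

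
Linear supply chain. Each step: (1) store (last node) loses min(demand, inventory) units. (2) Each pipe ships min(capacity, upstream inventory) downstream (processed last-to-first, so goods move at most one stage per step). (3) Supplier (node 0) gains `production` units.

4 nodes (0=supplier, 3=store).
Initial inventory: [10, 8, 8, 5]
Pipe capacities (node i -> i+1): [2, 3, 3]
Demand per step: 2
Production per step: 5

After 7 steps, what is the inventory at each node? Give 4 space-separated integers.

Step 1: demand=2,sold=2 ship[2->3]=3 ship[1->2]=3 ship[0->1]=2 prod=5 -> inv=[13 7 8 6]
Step 2: demand=2,sold=2 ship[2->3]=3 ship[1->2]=3 ship[0->1]=2 prod=5 -> inv=[16 6 8 7]
Step 3: demand=2,sold=2 ship[2->3]=3 ship[1->2]=3 ship[0->1]=2 prod=5 -> inv=[19 5 8 8]
Step 4: demand=2,sold=2 ship[2->3]=3 ship[1->2]=3 ship[0->1]=2 prod=5 -> inv=[22 4 8 9]
Step 5: demand=2,sold=2 ship[2->3]=3 ship[1->2]=3 ship[0->1]=2 prod=5 -> inv=[25 3 8 10]
Step 6: demand=2,sold=2 ship[2->3]=3 ship[1->2]=3 ship[0->1]=2 prod=5 -> inv=[28 2 8 11]
Step 7: demand=2,sold=2 ship[2->3]=3 ship[1->2]=2 ship[0->1]=2 prod=5 -> inv=[31 2 7 12]

31 2 7 12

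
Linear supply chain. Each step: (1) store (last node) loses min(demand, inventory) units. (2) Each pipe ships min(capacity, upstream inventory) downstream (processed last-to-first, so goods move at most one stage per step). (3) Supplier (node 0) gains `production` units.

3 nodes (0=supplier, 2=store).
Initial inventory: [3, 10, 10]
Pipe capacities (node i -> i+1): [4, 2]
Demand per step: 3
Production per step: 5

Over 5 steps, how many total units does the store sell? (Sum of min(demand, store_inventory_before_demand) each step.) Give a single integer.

Answer: 15

Derivation:
Step 1: sold=3 (running total=3) -> [5 11 9]
Step 2: sold=3 (running total=6) -> [6 13 8]
Step 3: sold=3 (running total=9) -> [7 15 7]
Step 4: sold=3 (running total=12) -> [8 17 6]
Step 5: sold=3 (running total=15) -> [9 19 5]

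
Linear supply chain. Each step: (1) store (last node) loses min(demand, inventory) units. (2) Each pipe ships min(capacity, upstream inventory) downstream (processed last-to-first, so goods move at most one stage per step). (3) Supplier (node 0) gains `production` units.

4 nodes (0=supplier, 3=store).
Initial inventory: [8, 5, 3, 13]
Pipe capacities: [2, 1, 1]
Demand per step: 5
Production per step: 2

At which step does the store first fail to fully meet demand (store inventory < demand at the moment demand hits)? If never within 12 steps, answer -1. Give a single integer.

Step 1: demand=5,sold=5 ship[2->3]=1 ship[1->2]=1 ship[0->1]=2 prod=2 -> [8 6 3 9]
Step 2: demand=5,sold=5 ship[2->3]=1 ship[1->2]=1 ship[0->1]=2 prod=2 -> [8 7 3 5]
Step 3: demand=5,sold=5 ship[2->3]=1 ship[1->2]=1 ship[0->1]=2 prod=2 -> [8 8 3 1]
Step 4: demand=5,sold=1 ship[2->3]=1 ship[1->2]=1 ship[0->1]=2 prod=2 -> [8 9 3 1]
Step 5: demand=5,sold=1 ship[2->3]=1 ship[1->2]=1 ship[0->1]=2 prod=2 -> [8 10 3 1]
Step 6: demand=5,sold=1 ship[2->3]=1 ship[1->2]=1 ship[0->1]=2 prod=2 -> [8 11 3 1]
Step 7: demand=5,sold=1 ship[2->3]=1 ship[1->2]=1 ship[0->1]=2 prod=2 -> [8 12 3 1]
Step 8: demand=5,sold=1 ship[2->3]=1 ship[1->2]=1 ship[0->1]=2 prod=2 -> [8 13 3 1]
Step 9: demand=5,sold=1 ship[2->3]=1 ship[1->2]=1 ship[0->1]=2 prod=2 -> [8 14 3 1]
Step 10: demand=5,sold=1 ship[2->3]=1 ship[1->2]=1 ship[0->1]=2 prod=2 -> [8 15 3 1]
Step 11: demand=5,sold=1 ship[2->3]=1 ship[1->2]=1 ship[0->1]=2 prod=2 -> [8 16 3 1]
Step 12: demand=5,sold=1 ship[2->3]=1 ship[1->2]=1 ship[0->1]=2 prod=2 -> [8 17 3 1]
First stockout at step 4

4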